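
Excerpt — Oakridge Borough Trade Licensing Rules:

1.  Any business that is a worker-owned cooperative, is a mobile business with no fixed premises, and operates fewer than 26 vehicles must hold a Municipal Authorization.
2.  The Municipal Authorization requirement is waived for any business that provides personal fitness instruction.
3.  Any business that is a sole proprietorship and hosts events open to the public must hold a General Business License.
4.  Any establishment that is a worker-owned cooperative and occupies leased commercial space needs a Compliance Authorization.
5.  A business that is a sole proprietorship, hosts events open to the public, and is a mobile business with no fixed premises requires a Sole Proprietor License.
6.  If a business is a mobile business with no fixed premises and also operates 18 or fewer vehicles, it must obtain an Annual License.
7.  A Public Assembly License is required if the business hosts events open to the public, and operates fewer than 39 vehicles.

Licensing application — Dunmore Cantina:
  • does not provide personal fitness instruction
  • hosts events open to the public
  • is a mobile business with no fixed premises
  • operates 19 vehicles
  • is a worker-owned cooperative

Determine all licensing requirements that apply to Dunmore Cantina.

Municipal Authorization, Public Assembly License

1. is a worker-owned cooperative; is a mobile business with no fixed premises; vehicles 19 < 26 → Municipal Authorization required.
2. does not provide personal fitness instruction → Municipal Authorization exemption does not apply.
3. is a worker-owned cooperative (not: is a sole proprietorship); hosts events open to the public → General Business License not required.
4. is a worker-owned cooperative; is a mobile business with no fixed premises (not: occupies leased commercial space) → Compliance Authorization not required.
5. is a worker-owned cooperative (not: is a sole proprietorship); hosts events open to the public; is a mobile business with no fixed premises → Sole Proprietor License not required.
6. is a mobile business with no fixed premises; vehicles 19 > 18 → Annual License not required.
7. hosts events open to the public; vehicles 19 < 39 → Public Assembly License required.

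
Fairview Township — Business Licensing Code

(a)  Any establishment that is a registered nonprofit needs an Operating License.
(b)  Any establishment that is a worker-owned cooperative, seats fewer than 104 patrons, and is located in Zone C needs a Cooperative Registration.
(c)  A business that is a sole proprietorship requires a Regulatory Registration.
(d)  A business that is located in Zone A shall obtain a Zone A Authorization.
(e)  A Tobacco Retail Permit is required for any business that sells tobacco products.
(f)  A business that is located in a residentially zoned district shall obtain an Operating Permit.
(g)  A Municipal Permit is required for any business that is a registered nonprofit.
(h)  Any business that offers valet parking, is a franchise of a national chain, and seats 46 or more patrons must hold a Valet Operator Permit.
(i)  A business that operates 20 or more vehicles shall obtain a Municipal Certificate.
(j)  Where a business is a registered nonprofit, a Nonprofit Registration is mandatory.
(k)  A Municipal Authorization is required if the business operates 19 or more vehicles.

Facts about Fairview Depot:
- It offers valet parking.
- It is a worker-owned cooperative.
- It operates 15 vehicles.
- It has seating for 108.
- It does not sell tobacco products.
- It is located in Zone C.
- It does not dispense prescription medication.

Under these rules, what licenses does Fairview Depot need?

(a) is a worker-owned cooperative (not: is a registered nonprofit) → Operating License not required.
(b) is a worker-owned cooperative; seating 108 ≥ 104; is located in Zone C → Cooperative Registration not required.
(c) is a worker-owned cooperative (not: is a sole proprietorship) → Regulatory Registration not required.
(d) is located in Zone C (not: is located in Zone A) → Zone A Authorization not required.
(e) does not sell tobacco products → Tobacco Retail Permit not required.
(f) is located in Zone C (not: is located in a residentially zoned district) → Operating Permit not required.
(g) is a worker-owned cooperative (not: is a registered nonprofit) → Municipal Permit not required.
(h) offers valet parking; is a worker-owned cooperative (not: is a franchise of a national chain); seating 108 ≥ 46 → Valet Operator Permit not required.
(i) vehicles 15 < 20 → Municipal Certificate not required.
(j) is a worker-owned cooperative (not: is a registered nonprofit) → Nonprofit Registration not required.
(k) vehicles 15 < 19 → Municipal Authorization not required.

None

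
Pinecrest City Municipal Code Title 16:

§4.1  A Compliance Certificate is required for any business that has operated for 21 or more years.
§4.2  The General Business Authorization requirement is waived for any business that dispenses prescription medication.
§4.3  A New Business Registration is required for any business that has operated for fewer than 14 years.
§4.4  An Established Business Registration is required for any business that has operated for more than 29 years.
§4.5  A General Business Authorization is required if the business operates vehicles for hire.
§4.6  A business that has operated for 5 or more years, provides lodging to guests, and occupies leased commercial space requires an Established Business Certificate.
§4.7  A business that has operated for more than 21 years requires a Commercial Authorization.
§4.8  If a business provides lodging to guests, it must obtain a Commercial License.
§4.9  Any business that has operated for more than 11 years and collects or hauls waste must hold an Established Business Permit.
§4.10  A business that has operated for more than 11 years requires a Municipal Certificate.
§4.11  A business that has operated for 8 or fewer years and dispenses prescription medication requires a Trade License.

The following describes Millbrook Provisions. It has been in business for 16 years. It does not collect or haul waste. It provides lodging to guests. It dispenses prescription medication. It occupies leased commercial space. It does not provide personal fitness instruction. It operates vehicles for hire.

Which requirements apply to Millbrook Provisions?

Commercial License, Established Business Certificate, Municipal Certificate

§4.1 years in business 16 < 21 → Compliance Certificate not required.
§4.2 dispenses prescription medication → exempt from General Business Authorization.
§4.3 years in business 16 ≥ 14 → New Business Registration not required.
§4.4 years in business 16 ≤ 29 → Established Business Registration not required.
§4.5 operates vehicles for hire → General Business Authorization required.
§4.6 years in business 16 ≥ 5; provides lodging to guests; occupies leased commercial space → Established Business Certificate required.
§4.7 years in business 16 ≤ 21 → Commercial Authorization not required.
§4.8 provides lodging to guests → Commercial License required.
§4.9 years in business 16 > 11; does not collect or haul waste → Established Business Permit not required.
§4.10 years in business 16 > 11 → Municipal Certificate required.
§4.11 years in business 16 > 8; dispenses prescription medication → Trade License not required.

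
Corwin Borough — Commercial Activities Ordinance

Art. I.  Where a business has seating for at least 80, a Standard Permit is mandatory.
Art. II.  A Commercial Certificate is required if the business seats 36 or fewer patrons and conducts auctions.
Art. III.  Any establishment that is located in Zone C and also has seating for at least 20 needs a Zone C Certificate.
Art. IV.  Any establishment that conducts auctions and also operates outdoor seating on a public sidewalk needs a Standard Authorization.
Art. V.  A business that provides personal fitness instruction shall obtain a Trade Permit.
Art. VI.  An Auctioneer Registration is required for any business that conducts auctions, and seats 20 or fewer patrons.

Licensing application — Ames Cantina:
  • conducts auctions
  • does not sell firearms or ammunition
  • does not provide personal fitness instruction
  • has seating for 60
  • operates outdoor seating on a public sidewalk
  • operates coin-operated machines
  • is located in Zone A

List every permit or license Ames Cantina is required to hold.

Art. I. seating 60 < 80 → Standard Permit not required.
Art. II. seating 60 > 36; conducts auctions → Commercial Certificate not required.
Art. III. is located in Zone A (not: is located in Zone C); seating 60 ≥ 20 → Zone C Certificate not required.
Art. IV. conducts auctions; operates outdoor seating on a public sidewalk → Standard Authorization required.
Art. V. does not provide personal fitness instruction → Trade Permit not required.
Art. VI. conducts auctions; seating 60 > 20 → Auctioneer Registration not required.

Standard Authorization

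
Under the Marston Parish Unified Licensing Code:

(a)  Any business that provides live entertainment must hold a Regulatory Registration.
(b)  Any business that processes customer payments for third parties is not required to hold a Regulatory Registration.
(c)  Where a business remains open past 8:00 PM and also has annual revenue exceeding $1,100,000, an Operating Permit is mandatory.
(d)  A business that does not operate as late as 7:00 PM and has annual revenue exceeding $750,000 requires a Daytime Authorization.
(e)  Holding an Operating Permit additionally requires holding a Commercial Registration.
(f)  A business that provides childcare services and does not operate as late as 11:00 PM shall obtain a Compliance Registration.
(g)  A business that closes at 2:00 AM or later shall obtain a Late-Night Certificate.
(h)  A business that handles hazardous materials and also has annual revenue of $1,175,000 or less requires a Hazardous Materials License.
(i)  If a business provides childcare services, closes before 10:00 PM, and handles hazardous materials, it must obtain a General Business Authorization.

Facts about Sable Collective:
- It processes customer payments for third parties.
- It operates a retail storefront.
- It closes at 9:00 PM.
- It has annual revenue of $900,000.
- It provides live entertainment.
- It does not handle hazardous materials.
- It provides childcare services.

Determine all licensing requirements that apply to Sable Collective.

(a) provides live entertainment → Regulatory Registration required.
(b) processes customer payments for third parties → exempt from Regulatory Registration.
(c) closes 9:00 PM, after 8:00 PM; revenue $900,000 ≤ $1,100,000 → Operating Permit not required.
(d) closes 9:00 PM, after 7:00 PM; revenue $900,000 > $750,000 → Daytime Authorization not required.
(e) Operating Permit is not required → no effect.
(f) provides childcare services; closes 9:00 PM, at/before 11:00 PM → Compliance Registration required.
(g) closes 9:00 PM, at/before 2:00 AM → Late-Night Certificate not required.
(h) does not handle hazardous materials; revenue $900,000 ≤ $1,175,000 → Hazardous Materials License not required.
(i) provides childcare services; closes 9:00 PM, at/before 10:00 PM; does not handle hazardous materials → General Business Authorization not required.

Compliance Registration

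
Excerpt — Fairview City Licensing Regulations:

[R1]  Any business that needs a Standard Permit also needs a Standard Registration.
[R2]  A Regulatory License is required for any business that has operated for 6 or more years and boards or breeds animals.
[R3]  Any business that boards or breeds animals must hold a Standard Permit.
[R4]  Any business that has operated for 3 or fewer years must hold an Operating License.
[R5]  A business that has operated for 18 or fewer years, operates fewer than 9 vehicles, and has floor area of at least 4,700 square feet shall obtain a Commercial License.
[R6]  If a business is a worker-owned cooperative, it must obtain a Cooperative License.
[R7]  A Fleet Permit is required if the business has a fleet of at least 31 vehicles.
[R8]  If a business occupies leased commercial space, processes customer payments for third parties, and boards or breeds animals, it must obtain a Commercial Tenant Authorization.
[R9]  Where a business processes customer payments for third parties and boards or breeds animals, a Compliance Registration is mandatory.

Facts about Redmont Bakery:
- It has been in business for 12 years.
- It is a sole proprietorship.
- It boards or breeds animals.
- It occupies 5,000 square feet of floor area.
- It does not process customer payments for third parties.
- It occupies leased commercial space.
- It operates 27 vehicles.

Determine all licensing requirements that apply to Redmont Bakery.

Regulatory License, Standard Permit, Standard Registration

[R1] Standard Permit is required → Standard Registration also required.
[R2] years in business 12 ≥ 6; boards or breeds animals → Regulatory License required.
[R3] boards or breeds animals → Standard Permit required.
[R4] years in business 12 > 3 → Operating License not required.
[R5] years in business 12 ≤ 18; vehicles 27 ≥ 9; floor area 5,000 square feet ≥ 4,700 square feet → Commercial License not required.
[R6] is a sole proprietorship (not: is a worker-owned cooperative) → Cooperative License not required.
[R7] vehicles 27 < 31 → Fleet Permit not required.
[R8] occupies leased commercial space; does not process customer payments for third parties; boards or breeds animals → Commercial Tenant Authorization not required.
[R9] does not process customer payments for third parties; boards or breeds animals → Compliance Registration not required.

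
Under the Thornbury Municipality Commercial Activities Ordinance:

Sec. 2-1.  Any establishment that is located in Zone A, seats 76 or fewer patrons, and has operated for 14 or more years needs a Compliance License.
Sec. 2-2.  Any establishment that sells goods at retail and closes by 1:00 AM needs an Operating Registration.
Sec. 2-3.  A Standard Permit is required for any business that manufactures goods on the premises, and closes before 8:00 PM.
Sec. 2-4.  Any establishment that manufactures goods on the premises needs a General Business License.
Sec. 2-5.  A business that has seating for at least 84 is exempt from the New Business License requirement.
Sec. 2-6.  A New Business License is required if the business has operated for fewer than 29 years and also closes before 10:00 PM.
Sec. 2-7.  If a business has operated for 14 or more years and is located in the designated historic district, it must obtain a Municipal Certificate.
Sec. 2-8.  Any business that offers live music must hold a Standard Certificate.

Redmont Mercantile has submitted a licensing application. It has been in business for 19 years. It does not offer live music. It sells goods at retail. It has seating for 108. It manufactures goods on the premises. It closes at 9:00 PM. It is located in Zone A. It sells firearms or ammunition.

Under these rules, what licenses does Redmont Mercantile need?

General Business License, Operating Registration

Sec. 2-1. is located in Zone A; seating 108 > 76; years in business 19 ≥ 14 → Compliance License not required.
Sec. 2-2. sells goods at retail; closes 9:00 PM, at/before 1:00 AM → Operating Registration required.
Sec. 2-3. manufactures goods on the premises; closes 9:00 PM, after 8:00 PM → Standard Permit not required.
Sec. 2-4. manufactures goods on the premises → General Business License required.
Sec. 2-5. seating 108 ≥ 84 → exempt from New Business License.
Sec. 2-6. years in business 19 < 29; closes 9:00 PM, at/before 10:00 PM → New Business License required.
Sec. 2-7. years in business 19 ≥ 14; is located in Zone A (not: is located in the designated historic district) → Municipal Certificate not required.
Sec. 2-8. does not offer live music → Standard Certificate not required.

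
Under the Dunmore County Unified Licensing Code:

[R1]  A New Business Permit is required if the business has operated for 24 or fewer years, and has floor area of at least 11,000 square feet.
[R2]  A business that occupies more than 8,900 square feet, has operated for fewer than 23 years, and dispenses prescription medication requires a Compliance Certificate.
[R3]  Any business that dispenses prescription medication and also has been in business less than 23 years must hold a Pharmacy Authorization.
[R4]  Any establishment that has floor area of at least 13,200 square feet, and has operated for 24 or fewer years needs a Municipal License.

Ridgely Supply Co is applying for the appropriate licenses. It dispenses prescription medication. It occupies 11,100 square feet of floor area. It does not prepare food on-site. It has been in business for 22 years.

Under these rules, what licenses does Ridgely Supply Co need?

Compliance Certificate, New Business Permit, Pharmacy Authorization

[R1] years in business 22 ≤ 24; floor area 11,100 square feet ≥ 11,000 square feet → New Business Permit required.
[R2] floor area 11,100 square feet > 8,900 square feet; years in business 22 < 23; dispenses prescription medication → Compliance Certificate required.
[R3] dispenses prescription medication; years in business 22 < 23 → Pharmacy Authorization required.
[R4] floor area 11,100 square feet < 13,200 square feet; years in business 22 ≤ 24 → Municipal License not required.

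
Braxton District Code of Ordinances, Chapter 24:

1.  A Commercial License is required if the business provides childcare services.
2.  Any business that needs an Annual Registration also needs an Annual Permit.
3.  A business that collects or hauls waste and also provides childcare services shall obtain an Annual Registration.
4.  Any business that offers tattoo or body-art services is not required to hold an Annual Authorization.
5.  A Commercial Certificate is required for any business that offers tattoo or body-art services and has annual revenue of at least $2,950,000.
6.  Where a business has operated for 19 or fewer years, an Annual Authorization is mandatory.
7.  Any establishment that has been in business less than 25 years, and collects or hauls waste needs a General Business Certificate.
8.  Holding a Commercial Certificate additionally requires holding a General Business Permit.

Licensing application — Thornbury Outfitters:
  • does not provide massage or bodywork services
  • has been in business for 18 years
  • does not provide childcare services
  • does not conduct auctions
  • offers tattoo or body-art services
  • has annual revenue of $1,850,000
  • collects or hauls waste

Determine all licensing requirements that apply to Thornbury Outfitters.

General Business Certificate

1. does not provide childcare services → Commercial License not required.
2. Annual Registration is not required → no effect.
3. collects or hauls waste; does not provide childcare services → Annual Registration not required.
4. offers tattoo or body-art services → exempt from Annual Authorization.
5. offers tattoo or body-art services; revenue $1,850,000 < $2,950,000 → Commercial Certificate not required.
6. years in business 18 ≤ 19 → Annual Authorization required.
7. years in business 18 < 25; collects or hauls waste → General Business Certificate required.
8. Commercial Certificate is not required → no effect.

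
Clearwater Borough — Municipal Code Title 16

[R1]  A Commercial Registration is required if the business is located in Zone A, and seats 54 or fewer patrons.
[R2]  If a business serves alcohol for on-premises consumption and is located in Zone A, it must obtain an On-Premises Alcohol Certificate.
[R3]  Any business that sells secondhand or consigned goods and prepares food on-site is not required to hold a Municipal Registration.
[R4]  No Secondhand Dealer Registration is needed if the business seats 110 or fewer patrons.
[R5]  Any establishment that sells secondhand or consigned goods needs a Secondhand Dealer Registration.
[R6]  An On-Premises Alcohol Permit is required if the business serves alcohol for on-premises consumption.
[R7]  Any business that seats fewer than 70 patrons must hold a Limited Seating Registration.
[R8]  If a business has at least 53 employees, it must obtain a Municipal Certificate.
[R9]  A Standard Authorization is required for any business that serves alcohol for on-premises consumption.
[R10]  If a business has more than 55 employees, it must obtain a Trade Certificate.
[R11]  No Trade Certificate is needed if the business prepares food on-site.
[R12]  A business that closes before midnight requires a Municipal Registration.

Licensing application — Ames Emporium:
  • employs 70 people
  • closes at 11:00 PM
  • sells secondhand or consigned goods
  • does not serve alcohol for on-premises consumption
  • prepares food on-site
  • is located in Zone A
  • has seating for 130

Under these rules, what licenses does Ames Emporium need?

Municipal Certificate, Secondhand Dealer Registration

[R1] is located in Zone A; seating 130 > 54 → Commercial Registration not required.
[R2] does not serve alcohol for on-premises consumption; is located in Zone A → On-Premises Alcohol Certificate not required.
[R3] sells secondhand or consigned goods; prepares food on-site → exempt from Municipal Registration.
[R4] seating 130 > 110 → Secondhand Dealer Registration exemption does not apply.
[R5] sells secondhand or consigned goods → Secondhand Dealer Registration required.
[R6] does not serve alcohol for on-premises consumption → On-Premises Alcohol Permit not required.
[R7] seating 130 ≥ 70 → Limited Seating Registration not required.
[R8] employees 70 ≥ 53 → Municipal Certificate required.
[R9] does not serve alcohol for on-premises consumption → Standard Authorization not required.
[R10] employees 70 > 55 → Trade Certificate required.
[R11] prepares food on-site → exempt from Trade Certificate.
[R12] closes 11:00 PM, at/before midnight → Municipal Registration required.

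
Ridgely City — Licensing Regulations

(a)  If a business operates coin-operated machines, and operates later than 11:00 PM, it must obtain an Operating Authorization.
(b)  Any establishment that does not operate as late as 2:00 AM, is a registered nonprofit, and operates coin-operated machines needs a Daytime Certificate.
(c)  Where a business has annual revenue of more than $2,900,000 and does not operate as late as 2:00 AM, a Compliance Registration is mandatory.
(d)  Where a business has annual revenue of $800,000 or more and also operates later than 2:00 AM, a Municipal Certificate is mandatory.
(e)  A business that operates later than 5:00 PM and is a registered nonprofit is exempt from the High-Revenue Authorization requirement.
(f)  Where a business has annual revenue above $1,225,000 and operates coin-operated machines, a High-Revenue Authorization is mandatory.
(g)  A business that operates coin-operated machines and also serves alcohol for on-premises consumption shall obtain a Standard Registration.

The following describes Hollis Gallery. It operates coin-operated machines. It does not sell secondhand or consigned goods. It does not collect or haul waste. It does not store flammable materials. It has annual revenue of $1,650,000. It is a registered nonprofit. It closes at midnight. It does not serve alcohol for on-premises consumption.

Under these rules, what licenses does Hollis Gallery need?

(a) operates coin-operated machines; closes midnight, after 11:00 PM → Operating Authorization required.
(b) closes midnight, at/before 2:00 AM; is a registered nonprofit; operates coin-operated machines → Daytime Certificate required.
(c) revenue $1,650,000 ≤ $2,900,000; closes midnight, at/before 2:00 AM → Compliance Registration not required.
(d) revenue $1,650,000 ≥ $800,000; closes midnight, at/before 2:00 AM → Municipal Certificate not required.
(e) closes midnight, after 5:00 PM; is a registered nonprofit → exempt from High-Revenue Authorization.
(f) revenue $1,650,000 > $1,225,000; operates coin-operated machines → High-Revenue Authorization required.
(g) operates coin-operated machines; does not serve alcohol for on-premises consumption → Standard Registration not required.

Daytime Certificate, Operating Authorization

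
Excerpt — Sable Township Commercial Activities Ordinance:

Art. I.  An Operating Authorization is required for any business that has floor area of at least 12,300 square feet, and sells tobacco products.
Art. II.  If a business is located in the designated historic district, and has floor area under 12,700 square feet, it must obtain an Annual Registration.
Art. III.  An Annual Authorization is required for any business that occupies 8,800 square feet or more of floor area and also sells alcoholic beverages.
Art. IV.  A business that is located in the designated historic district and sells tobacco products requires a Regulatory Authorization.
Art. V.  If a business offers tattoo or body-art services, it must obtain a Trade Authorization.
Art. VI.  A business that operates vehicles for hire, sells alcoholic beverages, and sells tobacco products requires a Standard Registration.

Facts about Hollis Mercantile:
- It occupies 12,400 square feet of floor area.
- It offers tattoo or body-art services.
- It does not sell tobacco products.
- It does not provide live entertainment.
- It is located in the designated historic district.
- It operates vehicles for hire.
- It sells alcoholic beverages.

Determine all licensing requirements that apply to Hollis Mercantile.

Annual Authorization, Annual Registration, Trade Authorization

Art. I. floor area 12,400 square feet ≥ 12,300 square feet; does not sell tobacco products → Operating Authorization not required.
Art. II. is located in the designated historic district; floor area 12,400 square feet < 12,700 square feet → Annual Registration required.
Art. III. floor area 12,400 square feet ≥ 8,800 square feet; sells alcoholic beverages → Annual Authorization required.
Art. IV. is located in the designated historic district; does not sell tobacco products → Regulatory Authorization not required.
Art. V. offers tattoo or body-art services → Trade Authorization required.
Art. VI. operates vehicles for hire; sells alcoholic beverages; does not sell tobacco products → Standard Registration not required.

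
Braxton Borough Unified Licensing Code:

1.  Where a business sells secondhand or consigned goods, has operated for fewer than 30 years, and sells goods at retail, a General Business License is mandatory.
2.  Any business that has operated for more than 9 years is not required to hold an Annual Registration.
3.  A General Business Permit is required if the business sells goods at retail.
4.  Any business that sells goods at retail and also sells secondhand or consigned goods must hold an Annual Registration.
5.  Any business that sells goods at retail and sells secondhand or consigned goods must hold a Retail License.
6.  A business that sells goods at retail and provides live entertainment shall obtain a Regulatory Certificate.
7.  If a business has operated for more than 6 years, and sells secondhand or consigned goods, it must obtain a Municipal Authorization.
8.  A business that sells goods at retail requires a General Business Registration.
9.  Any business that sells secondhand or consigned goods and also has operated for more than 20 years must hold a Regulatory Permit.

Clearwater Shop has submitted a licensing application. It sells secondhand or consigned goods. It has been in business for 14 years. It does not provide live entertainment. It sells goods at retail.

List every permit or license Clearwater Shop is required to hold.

1. sells secondhand or consigned goods; years in business 14 < 30; sells goods at retail → General Business License required.
2. years in business 14 > 9 → exempt from Annual Registration.
3. sells goods at retail → General Business Permit required.
4. sells goods at retail; sells secondhand or consigned goods → Annual Registration required.
5. sells goods at retail; sells secondhand or consigned goods → Retail License required.
6. sells goods at retail; does not provide live entertainment → Regulatory Certificate not required.
7. years in business 14 > 6; sells secondhand or consigned goods → Municipal Authorization required.
8. sells goods at retail → General Business Registration required.
9. sells secondhand or consigned goods; years in business 14 ≤ 20 → Regulatory Permit not required.

General Business License, General Business Permit, General Business Registration, Municipal Authorization, Retail License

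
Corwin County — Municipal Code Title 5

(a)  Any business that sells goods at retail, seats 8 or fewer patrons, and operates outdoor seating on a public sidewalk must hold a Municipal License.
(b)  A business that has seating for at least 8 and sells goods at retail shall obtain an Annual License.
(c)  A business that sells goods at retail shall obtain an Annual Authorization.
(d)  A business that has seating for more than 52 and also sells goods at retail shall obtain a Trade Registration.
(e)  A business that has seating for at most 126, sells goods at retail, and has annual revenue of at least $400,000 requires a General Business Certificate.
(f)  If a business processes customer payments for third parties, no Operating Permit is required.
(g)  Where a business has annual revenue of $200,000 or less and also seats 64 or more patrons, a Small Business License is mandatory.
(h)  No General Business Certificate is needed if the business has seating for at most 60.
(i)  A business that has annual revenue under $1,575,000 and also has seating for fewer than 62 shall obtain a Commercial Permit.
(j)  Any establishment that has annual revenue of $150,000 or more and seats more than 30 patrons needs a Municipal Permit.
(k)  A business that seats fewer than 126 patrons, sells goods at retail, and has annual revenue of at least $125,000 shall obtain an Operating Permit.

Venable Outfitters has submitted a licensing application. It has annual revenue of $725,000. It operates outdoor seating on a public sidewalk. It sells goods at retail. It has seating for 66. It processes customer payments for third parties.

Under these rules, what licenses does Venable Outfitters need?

Annual Authorization, Annual License, General Business Certificate, Municipal Permit, Trade Registration

(a) sells goods at retail; seating 66 > 8; operates outdoor seating on a public sidewalk → Municipal License not required.
(b) seating 66 ≥ 8; sells goods at retail → Annual License required.
(c) sells goods at retail → Annual Authorization required.
(d) seating 66 > 52; sells goods at retail → Trade Registration required.
(e) seating 66 ≤ 126; sells goods at retail; revenue $725,000 ≥ $400,000 → General Business Certificate required.
(f) processes customer payments for third parties → exempt from Operating Permit.
(g) revenue $725,000 > $200,000; seating 66 ≥ 64 → Small Business License not required.
(h) seating 66 > 60 → General Business Certificate exemption does not apply.
(i) revenue $725,000 < $1,575,000; seating 66 ≥ 62 → Commercial Permit not required.
(j) revenue $725,000 ≥ $150,000; seating 66 > 30 → Municipal Permit required.
(k) seating 66 < 126; sells goods at retail; revenue $725,000 ≥ $125,000 → Operating Permit required.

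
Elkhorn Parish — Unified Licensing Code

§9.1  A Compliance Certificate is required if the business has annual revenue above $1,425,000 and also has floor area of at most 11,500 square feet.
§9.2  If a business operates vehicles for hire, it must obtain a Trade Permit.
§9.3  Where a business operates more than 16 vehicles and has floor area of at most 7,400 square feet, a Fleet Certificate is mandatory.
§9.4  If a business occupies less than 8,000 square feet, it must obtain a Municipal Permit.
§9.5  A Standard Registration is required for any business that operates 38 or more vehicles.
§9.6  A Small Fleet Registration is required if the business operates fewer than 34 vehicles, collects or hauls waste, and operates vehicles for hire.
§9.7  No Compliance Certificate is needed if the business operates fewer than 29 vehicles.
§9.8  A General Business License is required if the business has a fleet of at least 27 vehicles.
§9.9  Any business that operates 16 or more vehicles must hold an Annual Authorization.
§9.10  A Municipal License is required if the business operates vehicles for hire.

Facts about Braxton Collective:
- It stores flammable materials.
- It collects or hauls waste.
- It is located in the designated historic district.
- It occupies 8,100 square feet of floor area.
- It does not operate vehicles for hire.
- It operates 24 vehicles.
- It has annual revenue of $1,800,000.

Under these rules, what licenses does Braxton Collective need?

Annual Authorization

§9.1 revenue $1,800,000 > $1,425,000; floor area 8,100 square feet ≤ 11,500 square feet → Compliance Certificate required.
§9.2 does not operate vehicles for hire → Trade Permit not required.
§9.3 vehicles 24 > 16; floor area 8,100 square feet > 7,400 square feet → Fleet Certificate not required.
§9.4 floor area 8,100 square feet ≥ 8,000 square feet → Municipal Permit not required.
§9.5 vehicles 24 < 38 → Standard Registration not required.
§9.6 vehicles 24 < 34; collects or hauls waste; does not operate vehicles for hire → Small Fleet Registration not required.
§9.7 vehicles 24 < 29 → exempt from Compliance Certificate.
§9.8 vehicles 24 < 27 → General Business License not required.
§9.9 vehicles 24 ≥ 16 → Annual Authorization required.
§9.10 does not operate vehicles for hire → Municipal License not required.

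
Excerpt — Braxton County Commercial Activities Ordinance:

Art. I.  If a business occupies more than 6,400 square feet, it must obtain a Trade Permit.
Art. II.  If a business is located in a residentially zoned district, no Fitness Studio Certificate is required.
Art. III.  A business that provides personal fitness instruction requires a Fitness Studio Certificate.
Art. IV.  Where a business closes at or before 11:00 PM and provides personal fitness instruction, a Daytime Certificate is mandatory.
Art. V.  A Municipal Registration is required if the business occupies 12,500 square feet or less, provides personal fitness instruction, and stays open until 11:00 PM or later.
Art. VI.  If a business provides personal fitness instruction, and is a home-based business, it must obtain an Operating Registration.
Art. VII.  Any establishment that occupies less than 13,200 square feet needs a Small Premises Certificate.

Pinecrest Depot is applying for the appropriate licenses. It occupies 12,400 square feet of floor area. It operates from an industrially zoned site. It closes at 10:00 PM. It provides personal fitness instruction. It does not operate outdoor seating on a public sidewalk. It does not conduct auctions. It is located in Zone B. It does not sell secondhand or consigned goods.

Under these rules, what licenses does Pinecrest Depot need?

Art. I. floor area 12,400 square feet > 6,400 square feet → Trade Permit required.
Art. II. is located in Zone B (not: is located in a residentially zoned district) → Fitness Studio Certificate exemption does not apply.
Art. III. provides personal fitness instruction → Fitness Studio Certificate required.
Art. IV. closes 10:00 PM, at/before 11:00 PM; provides personal fitness instruction → Daytime Certificate required.
Art. V. floor area 12,400 square feet ≤ 12,500 square feet; provides personal fitness instruction; closes 10:00 PM, at/before 11:00 PM → Municipal Registration not required.
Art. VI. provides personal fitness instruction; operates from an industrially zoned site (not: is a home-based business) → Operating Registration not required.
Art. VII. floor area 12,400 square feet < 13,200 square feet → Small Premises Certificate required.

Daytime Certificate, Fitness Studio Certificate, Small Premises Certificate, Trade Permit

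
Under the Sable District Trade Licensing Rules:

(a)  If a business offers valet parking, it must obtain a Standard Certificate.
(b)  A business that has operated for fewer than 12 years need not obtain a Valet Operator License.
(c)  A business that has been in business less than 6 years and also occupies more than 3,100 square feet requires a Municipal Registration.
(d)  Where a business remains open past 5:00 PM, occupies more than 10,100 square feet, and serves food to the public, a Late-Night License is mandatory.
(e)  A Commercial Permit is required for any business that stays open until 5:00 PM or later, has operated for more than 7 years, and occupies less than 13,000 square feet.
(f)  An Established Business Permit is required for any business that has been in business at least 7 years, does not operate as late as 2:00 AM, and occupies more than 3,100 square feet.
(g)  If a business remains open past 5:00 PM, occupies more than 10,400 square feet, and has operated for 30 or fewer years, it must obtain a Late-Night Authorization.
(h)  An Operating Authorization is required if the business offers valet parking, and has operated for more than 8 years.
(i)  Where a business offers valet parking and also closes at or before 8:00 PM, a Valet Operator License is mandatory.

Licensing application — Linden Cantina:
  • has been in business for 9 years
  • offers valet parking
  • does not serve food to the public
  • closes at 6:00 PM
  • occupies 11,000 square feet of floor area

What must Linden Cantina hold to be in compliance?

Commercial Permit, Established Business Permit, Late-Night Authorization, Operating Authorization, Standard Certificate

(a) offers valet parking → Standard Certificate required.
(b) years in business 9 < 12 → exempt from Valet Operator License.
(c) years in business 9 ≥ 6; floor area 11,000 square feet > 3,100 square feet → Municipal Registration not required.
(d) closes 6:00 PM, after 5:00 PM; floor area 11,000 square feet > 10,100 square feet; does not serve food to the public → Late-Night License not required.
(e) closes 6:00 PM, after 5:00 PM; years in business 9 > 7; floor area 11,000 square feet < 13,000 square feet → Commercial Permit required.
(f) years in business 9 ≥ 7; closes 6:00 PM, at/before 2:00 AM; floor area 11,000 square feet > 3,100 square feet → Established Business Permit required.
(g) closes 6:00 PM, after 5:00 PM; floor area 11,000 square feet > 10,400 square feet; years in business 9 ≤ 30 → Late-Night Authorization required.
(h) offers valet parking; years in business 9 > 8 → Operating Authorization required.
(i) offers valet parking; closes 6:00 PM, at/before 8:00 PM → Valet Operator License required.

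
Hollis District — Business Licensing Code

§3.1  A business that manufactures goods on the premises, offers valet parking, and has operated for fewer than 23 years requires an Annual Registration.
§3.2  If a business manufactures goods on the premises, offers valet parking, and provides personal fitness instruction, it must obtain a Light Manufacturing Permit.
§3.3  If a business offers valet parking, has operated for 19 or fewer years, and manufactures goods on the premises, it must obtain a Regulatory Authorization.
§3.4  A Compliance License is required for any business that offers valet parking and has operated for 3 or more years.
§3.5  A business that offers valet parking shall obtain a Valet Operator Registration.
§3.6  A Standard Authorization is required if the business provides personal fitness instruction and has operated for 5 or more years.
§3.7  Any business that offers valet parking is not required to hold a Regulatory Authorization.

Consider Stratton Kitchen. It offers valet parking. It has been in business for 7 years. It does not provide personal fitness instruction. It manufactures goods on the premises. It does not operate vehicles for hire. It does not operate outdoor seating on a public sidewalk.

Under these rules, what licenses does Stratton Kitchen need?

§3.1 manufactures goods on the premises; offers valet parking; years in business 7 < 23 → Annual Registration required.
§3.2 manufactures goods on the premises; offers valet parking; does not provide personal fitness instruction → Light Manufacturing Permit not required.
§3.3 offers valet parking; years in business 7 ≤ 19; manufactures goods on the premises → Regulatory Authorization required.
§3.4 offers valet parking; years in business 7 ≥ 3 → Compliance License required.
§3.5 offers valet parking → Valet Operator Registration required.
§3.6 does not provide personal fitness instruction; years in business 7 ≥ 5 → Standard Authorization not required.
§3.7 offers valet parking → exempt from Regulatory Authorization.

Annual Registration, Compliance License, Valet Operator Registration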